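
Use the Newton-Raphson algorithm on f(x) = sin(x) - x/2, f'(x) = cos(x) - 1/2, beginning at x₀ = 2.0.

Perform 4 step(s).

f(x) = sin(x) - x/2
f'(x) = cos(x) - 1/2
x₀ = 2.0

Newton-Raphson formula: x_{n+1} = x_n - f(x_n)/f'(x_n)

Iteration 1:
  f(2.000000) = -0.090703
  f'(2.000000) = -0.916147
  x_1 = 2.000000 - (-0.090703)/(-0.916147) = 1.900996
Iteration 2:
  f(1.900996) = -0.004520
  f'(1.900996) = -0.824232
  x_2 = 1.900996 - (-0.004520)/(-0.824232) = 1.895512
Iteration 3:
  f(1.895512) = -0.000014
  f'(1.895512) = -0.819039
  x_3 = 1.895512 - (-0.000014)/(-0.819039) = 1.895494
Iteration 4:
  f(1.895494) = 0.000000
  f'(1.895494) = -0.819023
  x_4 = 1.895494 - 0.000000/(-0.819023) = 1.895494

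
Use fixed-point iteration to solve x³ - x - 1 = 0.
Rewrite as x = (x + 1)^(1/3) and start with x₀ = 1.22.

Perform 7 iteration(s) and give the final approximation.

Equation: x³ - x - 1 = 0
Fixed-point form: x = (x + 1)^(1/3)
x₀ = 1.22

x_1 = g(1.220000) = 1.304521
x_2 = g(1.304521) = 1.320870
x_3 = g(1.320870) = 1.323987
x_4 = g(1.323987) = 1.324579
x_5 = g(1.324579) = 1.324692
x_6 = g(1.324692) = 1.324713
x_7 = g(1.324713) = 1.324717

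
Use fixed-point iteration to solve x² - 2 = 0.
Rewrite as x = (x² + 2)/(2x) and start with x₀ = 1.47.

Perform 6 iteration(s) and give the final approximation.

Equation: x² - 2 = 0
Fixed-point form: x = (x² + 2)/(2x)
x₀ = 1.47

x_1 = g(1.470000) = 1.415272
x_2 = g(1.415272) = 1.414214
x_3 = g(1.414214) = 1.414214
x_4 = g(1.414214) = 1.414214
x_5 = g(1.414214) = 1.414214
x_6 = g(1.414214) = 1.414214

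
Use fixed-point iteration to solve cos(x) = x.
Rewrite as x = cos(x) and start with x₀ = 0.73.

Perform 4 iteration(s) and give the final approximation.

Equation: cos(x) = x
Fixed-point form: x = cos(x)
x₀ = 0.73

x_1 = g(0.730000) = 0.745174
x_2 = g(0.745174) = 0.734970
x_3 = g(0.734970) = 0.741851
x_4 = g(0.741851) = 0.737219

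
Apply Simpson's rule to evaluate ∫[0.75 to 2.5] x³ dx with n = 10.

f(x) = x³
a = 0.75, b = 2.5, n = 10
h = (b - a)/n = 0.175000

Simpson's rule: (h/3)[f(x₀) + 4f(x₁) + 2f(x₂) + ... + f(xₙ)]

x_0 = 0.7500, f(x_0) = 0.421875, coefficient = 1
x_1 = 0.9250, f(x_1) = 0.791453, coefficient = 4
x_2 = 1.1000, f(x_2) = 1.331000, coefficient = 2
x_3 = 1.2750, f(x_3) = 2.072672, coefficient = 4
x_4 = 1.4500, f(x_4) = 3.048625, coefficient = 2
x_5 = 1.6250, f(x_5) = 4.291016, coefficient = 4
x_6 = 1.8000, f(x_6) = 5.832000, coefficient = 2
x_7 = 1.9750, f(x_7) = 7.703734, coefficient = 4
x_8 = 2.1500, f(x_8) = 9.938375, coefficient = 2
x_9 = 2.3250, f(x_9) = 12.568078, coefficient = 4
x_10 = 2.5000, f(x_10) = 15.625000, coefficient = 1

I ≈ (0.175000/3) × 166.054688 = 9.686523
Exact value: 9.686523
Error: 0.000000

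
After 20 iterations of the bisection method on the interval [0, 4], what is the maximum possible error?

Bisection error bound: |error| ≤ (b-a)/2^n
|error| ≤ (4 - 0)/2^20 = 4/2^20
|error| ≤ 0.0000038147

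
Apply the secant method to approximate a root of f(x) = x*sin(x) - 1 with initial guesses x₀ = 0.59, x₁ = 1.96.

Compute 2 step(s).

f(x) = x*sin(x) - 1
x₀ = 0.59, x₁ = 1.96

Secant formula: x_{n+1} = x_n - f(x_n)(x_n - x_{n-1})/(f(x_n) - f(x_{n-1}))

Iteration 1:
  f(0.590000) = -0.671747
  f(1.960000) = 0.813415
  x_2 = 1.960000 - 0.813415×(1.960000 - 0.590000)/(0.813415 - (-0.671747))
       = 1.209659
Iteration 2:
  f(1.960000) = 0.813415
  f(1.209659) = 0.131630
  x_3 = 1.209659 - 0.131630×(1.209659 - 1.960000)/(0.131630 - 0.813415)
       = 1.064792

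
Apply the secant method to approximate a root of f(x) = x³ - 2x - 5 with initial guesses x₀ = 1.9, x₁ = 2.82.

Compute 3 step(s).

f(x) = x³ - 2x - 5
x₀ = 1.9, x₁ = 2.82

Secant formula: x_{n+1} = x_n - f(x_n)(x_n - x_{n-1})/(f(x_n) - f(x_{n-1}))

Iteration 1:
  f(1.900000) = -1.941000
  f(2.820000) = 11.785768
  x_2 = 2.820000 - 11.785768×(2.820000 - 1.900000)/(11.785768 - (-1.941000))
       = 2.030090
Iteration 2:
  f(2.820000) = 11.785768
  f(2.030090) = -0.693637
  x_3 = 2.030090 - (-0.693637)×(2.030090 - 2.820000)/(-0.693637 - 11.785768)
       = 2.073996
Iteration 3:
  f(2.030090) = -0.693637
  f(2.073996) = -0.226788
  x_4 = 2.073996 - (-0.226788)×(2.073996 - 2.030090)/(-0.226788 - (-0.693637))
       = 2.095324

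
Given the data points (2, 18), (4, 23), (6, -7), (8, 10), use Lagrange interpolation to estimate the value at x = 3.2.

Lagrange interpolation formula:
P(x) = Σ yᵢ × Lᵢ(x)
where Lᵢ(x) = Π_{j≠i} (x - xⱼ)/(xᵢ - xⱼ)

L_0(3.2) = (3.2 - 4)/(2 - 4) × (3.2 - 6)/(2 - 6) × (3.2 - 8)/(2 - 8) = 0.224000
L_1(3.2) = (3.2 - 2)/(4 - 2) × (3.2 - 6)/(4 - 6) × (3.2 - 8)/(4 - 8) = 1.008000
L_2(3.2) = (3.2 - 2)/(6 - 2) × (3.2 - 4)/(6 - 4) × (3.2 - 8)/(6 - 8) = -0.288000
L_3(3.2) = (3.2 - 2)/(8 - 2) × (3.2 - 4)/(8 - 4) × (3.2 - 6)/(8 - 6) = 0.056000

P(3.2) = 18×L_0(3.2) + 23×L_1(3.2) + (-7)×L_2(3.2) + 10×L_3(3.2)
P(3.2) = 29.792000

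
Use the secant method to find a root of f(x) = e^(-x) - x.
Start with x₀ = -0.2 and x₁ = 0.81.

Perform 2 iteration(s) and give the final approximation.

f(x) = e^(-x) - x
x₀ = -0.2, x₁ = 0.81

Secant formula: x_{n+1} = x_n - f(x_n)(x_n - x_{n-1})/(f(x_n) - f(x_{n-1}))

Iteration 1:
  f(-0.200000) = 1.421403
  f(0.810000) = -0.365142
  x_2 = 0.810000 - (-0.365142)×(0.810000 - (-0.200000))/(-0.365142 - 1.421403)
       = 0.603572
Iteration 2:
  f(0.810000) = -0.365142
  f(0.603572) = -0.056717
  x_3 = 0.603572 - (-0.056717)×(0.603572 - 0.810000)/(-0.056717 - (-0.365142))
       = 0.565611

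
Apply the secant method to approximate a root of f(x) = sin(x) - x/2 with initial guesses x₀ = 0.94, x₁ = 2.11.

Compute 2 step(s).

f(x) = sin(x) - x/2
x₀ = 0.94, x₁ = 2.11

Secant formula: x_{n+1} = x_n - f(x_n)(x_n - x_{n-1})/(f(x_n) - f(x_{n-1}))

Iteration 1:
  f(0.940000) = 0.337558
  f(2.110000) = -0.196882
  x_2 = 2.110000 - (-0.196882)×(2.110000 - 0.940000)/(-0.196882 - 0.337558)
       = 1.678984
Iteration 2:
  f(2.110000) = -0.196882
  f(1.678984) = 0.154661
  x_3 = 1.678984 - 0.154661×(1.678984 - 2.110000)/(0.154661 - (-0.196882))
       = 1.868609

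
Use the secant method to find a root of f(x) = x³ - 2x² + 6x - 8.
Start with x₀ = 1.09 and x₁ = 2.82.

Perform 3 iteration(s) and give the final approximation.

f(x) = x³ - 2x² + 6x - 8
x₀ = 1.09, x₁ = 2.82

Secant formula: x_{n+1} = x_n - f(x_n)(x_n - x_{n-1})/(f(x_n) - f(x_{n-1}))

Iteration 1:
  f(1.090000) = -2.541171
  f(2.820000) = 15.440968
  x_2 = 2.820000 - 15.440968×(2.820000 - 1.090000)/(15.440968 - (-2.541171))
       = 1.334477
Iteration 2:
  f(2.820000) = 15.440968
  f(1.334477) = -1.178318
  x_3 = 1.334477 - (-1.178318)×(1.334477 - 2.820000)/(-1.178318 - 15.440968)
       = 1.439802
Iteration 3:
  f(1.334477) = -1.178318
  f(1.439802) = -0.522496
  x_4 = 1.439802 - (-0.522496)×(1.439802 - 1.334477)/(-0.522496 - (-1.178318))
       = 1.523714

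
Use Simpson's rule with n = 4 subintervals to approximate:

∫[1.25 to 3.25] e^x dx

f(x) = e^x
a = 1.25, b = 3.25, n = 4
h = (b - a)/n = 0.500000

Simpson's rule: (h/3)[f(x₀) + 4f(x₁) + 2f(x₂) + ... + f(xₙ)]

x_0 = 1.2500, f(x_0) = 3.490343, coefficient = 1
x_1 = 1.7500, f(x_1) = 5.754603, coefficient = 4
x_2 = 2.2500, f(x_2) = 9.487736, coefficient = 2
x_3 = 2.7500, f(x_3) = 15.642632, coefficient = 4
x_4 = 3.2500, f(x_4) = 25.790340, coefficient = 1

I ≈ (0.500000/3) × 133.845093 = 22.307515
Exact value: 22.299997
Error: 0.007519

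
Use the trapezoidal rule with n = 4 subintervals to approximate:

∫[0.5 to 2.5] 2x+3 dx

f(x) = 2x+3
a = 0.5, b = 2.5, n = 4
h = (b - a)/n = 0.500000

Trapezoidal rule: (h/2)[f(x₀) + 2f(x₁) + 2f(x₂) + ... + f(xₙ)]

x_0 = 0.5000, f(x_0) = 4.000000, coefficient = 1
x_1 = 1.0000, f(x_1) = 5.000000, coefficient = 2
x_2 = 1.5000, f(x_2) = 6.000000, coefficient = 2
x_3 = 2.0000, f(x_3) = 7.000000, coefficient = 2
x_4 = 2.5000, f(x_4) = 8.000000, coefficient = 1

I ≈ (0.500000/2) × 48.000000 = 12.000000
Exact value: 12.000000
Error: 0.000000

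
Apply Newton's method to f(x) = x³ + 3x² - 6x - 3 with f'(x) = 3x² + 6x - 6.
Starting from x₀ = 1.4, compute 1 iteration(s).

f(x) = x³ + 3x² - 6x - 3
f'(x) = 3x² + 6x - 6
x₀ = 1.4

Newton-Raphson formula: x_{n+1} = x_n - f(x_n)/f'(x_n)

Iteration 1:
  f(1.400000) = -2.776000
  f'(1.400000) = 8.280000
  x_1 = 1.400000 - (-2.776000)/8.280000 = 1.735266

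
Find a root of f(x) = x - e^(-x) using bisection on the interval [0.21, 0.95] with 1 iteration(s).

f(x) = x - e^(-x)
Initial interval: [0.21, 0.95]

Iteration 1:
  c_1 = (0.210000 + 0.950000)/2 = 0.580000
  f(c_1) = f(0.580000) = 0.020102
  f(a) × f(c) < 0, new interval: [0.210000, 0.580000]

After 1 iteration(s), the approximation is c_1 = 0.580000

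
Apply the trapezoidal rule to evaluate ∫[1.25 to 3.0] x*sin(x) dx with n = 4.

f(x) = x*sin(x)
a = 1.25, b = 3.0, n = 4
h = (b - a)/n = 0.437500

Trapezoidal rule: (h/2)[f(x₀) + 2f(x₁) + 2f(x₂) + ... + f(xₙ)]

x_0 = 1.2500, f(x_0) = 1.186231, coefficient = 1
x_1 = 1.6875, f(x_1) = 1.676021, coefficient = 2
x_2 = 2.1250, f(x_2) = 1.806930, coefficient = 2
x_3 = 2.5625, f(x_3) = 1.402366, coefficient = 2
x_4 = 3.0000, f(x_4) = 0.423360, coefficient = 1

I ≈ (0.437500/2) × 11.380224 = 2.489424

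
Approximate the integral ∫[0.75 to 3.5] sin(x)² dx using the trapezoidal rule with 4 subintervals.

f(x) = sin(x)²
a = 0.75, b = 3.5, n = 4
h = (b - a)/n = 0.687500

Trapezoidal rule: (h/2)[f(x₀) + 2f(x₁) + 2f(x₂) + ... + f(xₙ)]

x_0 = 0.7500, f(x_0) = 0.464631, coefficient = 1
x_1 = 1.4375, f(x_1) = 0.982337, coefficient = 2
x_2 = 2.1250, f(x_2) = 0.723044, coefficient = 2
x_3 = 2.8125, f(x_3) = 0.104448, coefficient = 2
x_4 = 3.5000, f(x_4) = 0.123049, coefficient = 1

I ≈ (0.687500/2) × 4.207338 = 1.446273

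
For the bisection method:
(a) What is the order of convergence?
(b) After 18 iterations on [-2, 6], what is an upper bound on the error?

(a) Bisection has linear (order 1) convergence; the error is halved each step.

(b) Error bound = (b-a)/2^n = (6 - (-2))/2^{18}
    = 8/2^{18}

(a) 1 (linear); (b) error ≤ 3.05e-05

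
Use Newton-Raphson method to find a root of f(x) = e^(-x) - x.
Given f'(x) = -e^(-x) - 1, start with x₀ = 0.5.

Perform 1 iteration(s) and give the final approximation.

f(x) = e^(-x) - x
f'(x) = -e^(-x) - 1
x₀ = 0.5

Newton-Raphson formula: x_{n+1} = x_n - f(x_n)/f'(x_n)

Iteration 1:
  f(0.500000) = 0.106531
  f'(0.500000) = -1.606531
  x_1 = 0.500000 - 0.106531/(-1.606531) = 0.566311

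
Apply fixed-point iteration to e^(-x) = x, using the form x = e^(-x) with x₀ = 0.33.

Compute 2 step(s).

Equation: e^(-x) = x
Fixed-point form: x = e^(-x)
x₀ = 0.33

x_1 = g(0.330000) = 0.718924
x_2 = g(0.718924) = 0.487276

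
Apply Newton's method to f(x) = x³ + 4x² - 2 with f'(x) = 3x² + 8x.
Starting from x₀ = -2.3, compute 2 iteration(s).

f(x) = x³ + 4x² - 2
f'(x) = 3x² + 8x
x₀ = -2.3

Newton-Raphson formula: x_{n+1} = x_n - f(x_n)/f'(x_n)

Iteration 1:
  f(-2.300000) = 6.993000
  f'(-2.300000) = -2.530000
  x_1 = -2.300000 - 6.993000/(-2.530000) = 0.464032
Iteration 2:
  f(0.464032) = -1.038781
  f'(0.464032) = 4.358229
  x_2 = 0.464032 - (-1.038781)/4.358229 = 0.702381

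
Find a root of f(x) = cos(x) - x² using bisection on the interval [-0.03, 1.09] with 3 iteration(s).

f(x) = cos(x) - x²
Initial interval: [-0.03, 1.09]

Iteration 1:
  c_1 = (-0.030000 + 1.090000)/2 = 0.530000
  f(c_1) = f(0.530000) = 0.581907
  f(a) × f(c) ≥ 0, new interval: [0.530000, 1.090000]
Iteration 2:
  c_2 = (0.530000 + 1.090000)/2 = 0.810000
  f(c_2) = f(0.810000) = 0.033398
  f(a) × f(c) ≥ 0, new interval: [0.810000, 1.090000]
Iteration 3:
  c_3 = (0.810000 + 1.090000)/2 = 0.950000
  f(c_3) = f(0.950000) = -0.320817
  f(a) × f(c) < 0, new interval: [0.810000, 0.950000]

After 3 iteration(s), the approximation is c_3 = 0.950000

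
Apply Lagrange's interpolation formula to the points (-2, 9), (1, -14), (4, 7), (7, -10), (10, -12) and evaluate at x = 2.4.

Lagrange interpolation formula:
P(x) = Σ yᵢ × Lᵢ(x)
where Lᵢ(x) = Π_{j≠i} (x - xⱼ)/(xᵢ - xⱼ)

L_0(2.4) = (2.4 - 1)/(-2 - 1) × (2.4 - 4)/(-2 - 4) × (2.4 - 7)/(-2 - 7) × (2.4 - 10)/(-2 - 10) = -0.040283
L_1(2.4) = (2.4 - (-2))/(1 - (-2)) × (2.4 - 4)/(1 - 4) × (2.4 - 7)/(1 - 7) × (2.4 - 10)/(1 - 10) = 0.506416
L_2(2.4) = (2.4 - (-2))/(4 - (-2)) × (2.4 - 1)/(4 - 1) × (2.4 - 7)/(4 - 7) × (2.4 - 10)/(4 - 10) = 0.664672
L_3(2.4) = (2.4 - (-2))/(7 - (-2)) × (2.4 - 1)/(7 - 1) × (2.4 - 4)/(7 - 4) × (2.4 - 10)/(7 - 10) = -0.154127
L_4(2.4) = (2.4 - (-2))/(10 - (-2)) × (2.4 - 1)/(10 - 1) × (2.4 - 4)/(10 - 4) × (2.4 - 7)/(10 - 7) = 0.023322

P(2.4) = 9×L_0(2.4) + (-14)×L_1(2.4) + 7×L_2(2.4) + (-10)×L_3(2.4) + (-12)×L_4(2.4)
P(2.4) = -1.538272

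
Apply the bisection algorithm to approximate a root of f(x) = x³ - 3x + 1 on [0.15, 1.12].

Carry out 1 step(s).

f(x) = x³ - 3x + 1
Initial interval: [0.15, 1.12]

Iteration 1:
  c_1 = (0.150000 + 1.120000)/2 = 0.635000
  f(c_1) = f(0.635000) = -0.648952
  f(a) × f(c) < 0, new interval: [0.150000, 0.635000]

After 1 iteration(s), the approximation is c_1 = 0.635000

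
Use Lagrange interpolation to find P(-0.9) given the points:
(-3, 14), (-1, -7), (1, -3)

Lagrange interpolation formula:
P(x) = Σ yᵢ × Lᵢ(x)
where Lᵢ(x) = Π_{j≠i} (x - xⱼ)/(xᵢ - xⱼ)

L_0(-0.9) = (-0.9 - (-1))/(-3 - (-1)) × (-0.9 - 1)/(-3 - 1) = -0.023750
L_1(-0.9) = (-0.9 - (-3))/(-1 - (-3)) × (-0.9 - 1)/(-1 - 1) = 0.997500
L_2(-0.9) = (-0.9 - (-3))/(1 - (-3)) × (-0.9 - (-1))/(1 - (-1)) = 0.026250

P(-0.9) = 14×L_0(-0.9) + (-7)×L_1(-0.9) + (-3)×L_2(-0.9)
P(-0.9) = -7.393750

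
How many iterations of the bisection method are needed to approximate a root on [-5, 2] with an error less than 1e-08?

We need (b-a)/2^n ≤ 1e-08
(2 - (-5))/2^n ≤ 1e-08
7/2^n ≤ 1e-08
2^n ≥ 700000000
n ≥ log₂(700000000) = 29.38
n ≥ 30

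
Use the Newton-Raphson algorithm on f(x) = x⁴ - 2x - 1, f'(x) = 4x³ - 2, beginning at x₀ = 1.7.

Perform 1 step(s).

f(x) = x⁴ - 2x - 1
f'(x) = 4x³ - 2
x₀ = 1.7

Newton-Raphson formula: x_{n+1} = x_n - f(x_n)/f'(x_n)

Iteration 1:
  f(1.700000) = 3.952100
  f'(1.700000) = 17.652000
  x_1 = 1.700000 - 3.952100/17.652000 = 1.476110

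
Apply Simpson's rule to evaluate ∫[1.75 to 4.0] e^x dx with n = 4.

f(x) = e^x
a = 1.75, b = 4.0, n = 4
h = (b - a)/n = 0.562500

Simpson's rule: (h/3)[f(x₀) + 4f(x₁) + 2f(x₂) + ... + f(xₙ)]

x_0 = 1.7500, f(x_0) = 5.754603, coefficient = 1
x_1 = 2.3125, f(x_1) = 10.099642, coefficient = 4
x_2 = 2.8750, f(x_2) = 17.725424, coefficient = 2
x_3 = 3.4375, f(x_3) = 31.109088, coefficient = 4
x_4 = 4.0000, f(x_4) = 54.598150, coefficient = 1

I ≈ (0.562500/3) × 260.638522 = 48.869723
Exact value: 48.843547
Error: 0.026176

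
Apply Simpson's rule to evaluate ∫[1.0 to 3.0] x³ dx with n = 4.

f(x) = x³
a = 1.0, b = 3.0, n = 4
h = (b - a)/n = 0.500000

Simpson's rule: (h/3)[f(x₀) + 4f(x₁) + 2f(x₂) + ... + f(xₙ)]

x_0 = 1.0000, f(x_0) = 1.000000, coefficient = 1
x_1 = 1.5000, f(x_1) = 3.375000, coefficient = 4
x_2 = 2.0000, f(x_2) = 8.000000, coefficient = 2
x_3 = 2.5000, f(x_3) = 15.625000, coefficient = 4
x_4 = 3.0000, f(x_4) = 27.000000, coefficient = 1

I ≈ (0.500000/3) × 120.000000 = 20.000000
Exact value: 20.000000
Error: 0.000000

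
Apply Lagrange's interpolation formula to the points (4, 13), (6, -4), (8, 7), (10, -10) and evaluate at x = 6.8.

Lagrange interpolation formula:
P(x) = Σ yᵢ × Lᵢ(x)
where Lᵢ(x) = Π_{j≠i} (x - xⱼ)/(xᵢ - xⱼ)

L_0(6.8) = (6.8 - 6)/(4 - 6) × (6.8 - 8)/(4 - 8) × (6.8 - 10)/(4 - 10) = -0.064000
L_1(6.8) = (6.8 - 4)/(6 - 4) × (6.8 - 8)/(6 - 8) × (6.8 - 10)/(6 - 10) = 0.672000
L_2(6.8) = (6.8 - 4)/(8 - 4) × (6.8 - 6)/(8 - 6) × (6.8 - 10)/(8 - 10) = 0.448000
L_3(6.8) = (6.8 - 4)/(10 - 4) × (6.8 - 6)/(10 - 6) × (6.8 - 8)/(10 - 8) = -0.056000

P(6.8) = 13×L_0(6.8) + (-4)×L_1(6.8) + 7×L_2(6.8) + (-10)×L_3(6.8)
P(6.8) = 0.176000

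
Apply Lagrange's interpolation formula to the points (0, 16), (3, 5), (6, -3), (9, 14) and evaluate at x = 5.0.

Lagrange interpolation formula:
P(x) = Σ yᵢ × Lᵢ(x)
where Lᵢ(x) = Π_{j≠i} (x - xⱼ)/(xᵢ - xⱼ)

L_0(5.0) = (5.0 - 3)/(0 - 3) × (5.0 - 6)/(0 - 6) × (5.0 - 9)/(0 - 9) = -0.049383
L_1(5.0) = (5.0 - 0)/(3 - 0) × (5.0 - 6)/(3 - 6) × (5.0 - 9)/(3 - 9) = 0.370370
L_2(5.0) = (5.0 - 0)/(6 - 0) × (5.0 - 3)/(6 - 3) × (5.0 - 9)/(6 - 9) = 0.740741
L_3(5.0) = (5.0 - 0)/(9 - 0) × (5.0 - 3)/(9 - 3) × (5.0 - 6)/(9 - 6) = -0.061728

P(5.0) = 16×L_0(5.0) + 5×L_1(5.0) + (-3)×L_2(5.0) + 14×L_3(5.0)
P(5.0) = -2.024691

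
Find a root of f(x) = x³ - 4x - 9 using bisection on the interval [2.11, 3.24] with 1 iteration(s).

f(x) = x³ - 4x - 9
Initial interval: [2.11, 3.24]

Iteration 1:
  c_1 = (2.110000 + 3.240000)/2 = 2.675000
  f(c_1) = f(2.675000) = -0.558703
  f(a) × f(c) ≥ 0, new interval: [2.675000, 3.240000]

After 1 iteration(s), the approximation is c_1 = 2.675000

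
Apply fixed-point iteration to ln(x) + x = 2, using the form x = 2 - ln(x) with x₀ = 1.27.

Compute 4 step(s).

Equation: ln(x) + x = 2
Fixed-point form: x = 2 - ln(x)
x₀ = 1.27

x_1 = g(1.270000) = 1.760983
x_2 = g(1.760983) = 1.434128
x_3 = g(1.434128) = 1.639443
x_4 = g(1.639443) = 1.505643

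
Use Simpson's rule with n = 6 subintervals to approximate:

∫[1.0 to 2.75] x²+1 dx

f(x) = x²+1
a = 1.0, b = 2.75, n = 6
h = (b - a)/n = 0.291667

Simpson's rule: (h/3)[f(x₀) + 4f(x₁) + 2f(x₂) + ... + f(xₙ)]

x_0 = 1.0000, f(x_0) = 2.000000, coefficient = 1
x_1 = 1.2917, f(x_1) = 2.668403, coefficient = 4
x_2 = 1.5833, f(x_2) = 3.506944, coefficient = 2
x_3 = 1.8750, f(x_3) = 4.515625, coefficient = 4
x_4 = 2.1667, f(x_4) = 5.694444, coefficient = 2
x_5 = 2.4583, f(x_5) = 7.043403, coefficient = 4
x_6 = 2.7500, f(x_6) = 8.562500, coefficient = 1

I ≈ (0.291667/3) × 85.875000 = 8.348958
Exact value: 8.348958
Error: 0.000000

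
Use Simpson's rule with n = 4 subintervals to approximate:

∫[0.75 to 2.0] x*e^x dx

f(x) = x*e^x
a = 0.75, b = 2.0, n = 4
h = (b - a)/n = 0.312500

Simpson's rule: (h/3)[f(x₀) + 4f(x₁) + 2f(x₂) + ... + f(xₙ)]

x_0 = 0.7500, f(x_0) = 1.587750, coefficient = 1
x_1 = 1.0625, f(x_1) = 3.074446, coefficient = 4
x_2 = 1.3750, f(x_2) = 5.438230, coefficient = 2
x_3 = 1.6875, f(x_3) = 9.122539, coefficient = 4
x_4 = 2.0000, f(x_4) = 14.778112, coefficient = 1

I ≈ (0.312500/3) × 76.030261 = 7.919819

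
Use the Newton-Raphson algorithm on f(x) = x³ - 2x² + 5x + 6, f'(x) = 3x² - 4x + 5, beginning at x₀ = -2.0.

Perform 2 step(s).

f(x) = x³ - 2x² + 5x + 6
f'(x) = 3x² - 4x + 5
x₀ = -2.0

Newton-Raphson formula: x_{n+1} = x_n - f(x_n)/f'(x_n)

Iteration 1:
  f(-2.000000) = -20.000000
  f'(-2.000000) = 25.000000
  x_1 = -2.000000 - (-20.000000)/25.000000 = -1.200000
Iteration 2:
  f(-1.200000) = -4.608000
  f'(-1.200000) = 14.120000
  x_2 = -1.200000 - (-4.608000)/14.120000 = -0.873654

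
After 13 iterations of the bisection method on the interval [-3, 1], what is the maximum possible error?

Bisection error bound: |error| ≤ (b-a)/2^n
|error| ≤ (1 - (-3))/2^13 = 4/2^13
|error| ≤ 0.0004882812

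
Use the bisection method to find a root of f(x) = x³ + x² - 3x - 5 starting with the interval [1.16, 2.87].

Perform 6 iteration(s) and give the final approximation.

f(x) = x³ + x² - 3x - 5
Initial interval: [1.16, 2.87]

Iteration 1:
  c_1 = (1.160000 + 2.870000)/2 = 2.015000
  f(c_1) = f(2.015000) = 1.196578
  f(a) × f(c) < 0, new interval: [1.160000, 2.015000]
Iteration 2:
  c_2 = (1.160000 + 2.015000)/2 = 1.587500
  f(c_2) = f(1.587500) = -3.241596
  f(a) × f(c) ≥ 0, new interval: [1.587500, 2.015000]
Iteration 3:
  c_3 = (1.587500 + 2.015000)/2 = 1.801250
  f(c_3) = f(1.801250) = -1.315090
  f(a) × f(c) ≥ 0, new interval: [1.801250, 2.015000]
Iteration 4:
  c_4 = (1.801250 + 2.015000)/2 = 1.908125
  f(c_4) = f(1.908125) = -0.136063
  f(a) × f(c) ≥ 0, new interval: [1.908125, 2.015000]
Iteration 5:
  c_5 = (1.908125 + 2.015000)/2 = 1.961563
  f(c_5) = f(1.961563) = 0.510598
  f(a) × f(c) < 0, new interval: [1.908125, 1.961563]
Iteration 6:
  c_6 = (1.908125 + 1.961563)/2 = 1.934844
  f(c_6) = f(1.934844) = 0.182409
  f(a) × f(c) < 0, new interval: [1.908125, 1.934844]

After 6 iteration(s), the approximation is c_6 = 1.934844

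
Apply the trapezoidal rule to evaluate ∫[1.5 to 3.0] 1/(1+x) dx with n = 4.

f(x) = 1/(1+x)
a = 1.5, b = 3.0, n = 4
h = (b - a)/n = 0.375000

Trapezoidal rule: (h/2)[f(x₀) + 2f(x₁) + 2f(x₂) + ... + f(xₙ)]

x_0 = 1.5000, f(x_0) = 0.400000, coefficient = 1
x_1 = 1.8750, f(x_1) = 0.347826, coefficient = 2
x_2 = 2.2500, f(x_2) = 0.307692, coefficient = 2
x_3 = 2.6250, f(x_3) = 0.275862, coefficient = 2
x_4 = 3.0000, f(x_4) = 0.250000, coefficient = 1

I ≈ (0.375000/2) × 2.512761 = 0.471143
Exact value: 0.470004
Error: 0.001139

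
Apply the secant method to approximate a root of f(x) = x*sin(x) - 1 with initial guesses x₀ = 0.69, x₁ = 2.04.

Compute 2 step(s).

f(x) = x*sin(x) - 1
x₀ = 0.69, x₁ = 2.04

Secant formula: x_{n+1} = x_n - f(x_n)(x_n - x_{n-1})/(f(x_n) - f(x_{n-1}))

Iteration 1:
  f(0.690000) = -0.560789
  f(2.040000) = 0.819534
  x_2 = 2.040000 - 0.819534×(2.040000 - 0.690000)/(0.819534 - (-0.560789))
       = 1.238470
Iteration 2:
  f(2.040000) = 0.819534
  f(1.238470) = 0.170708
  x_3 = 1.238470 - 0.170708×(1.238470 - 2.040000)/(0.170708 - 0.819534)
       = 1.027585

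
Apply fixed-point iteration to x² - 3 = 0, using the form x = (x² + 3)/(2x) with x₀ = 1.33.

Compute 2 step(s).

Equation: x² - 3 = 0
Fixed-point form: x = (x² + 3)/(2x)
x₀ = 1.33

x_1 = g(1.330000) = 1.792820
x_2 = g(1.792820) = 1.733081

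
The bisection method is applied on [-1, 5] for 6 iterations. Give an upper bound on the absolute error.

Bisection error bound: |error| ≤ (b-a)/2^n
|error| ≤ (5 - (-1))/2^6 = 6/2^6
|error| ≤ 0.0937500000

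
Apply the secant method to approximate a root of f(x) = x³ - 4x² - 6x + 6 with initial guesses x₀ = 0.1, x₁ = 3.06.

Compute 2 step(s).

f(x) = x³ - 4x² - 6x + 6
x₀ = 0.1, x₁ = 3.06

Secant formula: x_{n+1} = x_n - f(x_n)(x_n - x_{n-1})/(f(x_n) - f(x_{n-1}))

Iteration 1:
  f(0.100000) = 5.361000
  f(3.060000) = -21.161784
  x_2 = 3.060000 - (-21.161784)×(3.060000 - 0.100000)/(-21.161784 - 5.361000)
       = 0.698299
Iteration 2:
  f(3.060000) = -21.161784
  f(0.698299) = 0.200224
  x_3 = 0.698299 - 0.200224×(0.698299 - 3.060000)/(0.200224 - (-21.161784))
       = 0.720435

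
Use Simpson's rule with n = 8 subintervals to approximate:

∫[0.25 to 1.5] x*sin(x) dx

f(x) = x*sin(x)
a = 0.25, b = 1.5, n = 8
h = (b - a)/n = 0.156250

Simpson's rule: (h/3)[f(x₀) + 4f(x₁) + 2f(x₂) + ... + f(xₙ)]

x_0 = 0.2500, f(x_0) = 0.061851, coefficient = 1
x_1 = 0.4062, f(x_1) = 0.160537, coefficient = 4
x_2 = 0.5625, f(x_2) = 0.299983, coefficient = 2
x_3 = 0.7188, f(x_3) = 0.473257, coefficient = 4
x_4 = 0.8750, f(x_4) = 0.671601, coefficient = 2
x_5 = 1.0312, f(x_5) = 0.884753, coefficient = 4
x_6 = 1.1875, f(x_6) = 1.101331, coefficient = 2
x_7 = 1.3438, f(x_7) = 1.309263, coefficient = 4
x_8 = 1.5000, f(x_8) = 1.496242, coefficient = 1

I ≈ (0.156250/3) × 17.015161 = 0.886206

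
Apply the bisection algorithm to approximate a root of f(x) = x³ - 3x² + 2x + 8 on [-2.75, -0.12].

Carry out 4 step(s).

f(x) = x³ - 3x² + 2x + 8
Initial interval: [-2.75, -0.12]

Iteration 1:
  c_1 = (-2.750000 + (-0.120000))/2 = -1.435000
  f(c_1) = f(-1.435000) = -4.002663
  f(a) × f(c) ≥ 0, new interval: [-1.435000, -0.120000]
Iteration 2:
  c_2 = (-1.435000 + (-0.120000))/2 = -0.777500
  f(c_2) = f(-0.777500) = 4.161478
  f(a) × f(c) < 0, new interval: [-1.435000, -0.777500]
Iteration 3:
  c_3 = (-1.435000 + (-0.777500))/2 = -1.106250
  f(c_3) = f(-1.106250) = 0.762316
  f(a) × f(c) < 0, new interval: [-1.435000, -1.106250]
Iteration 4:
  c_4 = (-1.435000 + (-1.106250))/2 = -1.270625
  f(c_4) = f(-1.270625) = -1.436122
  f(a) × f(c) ≥ 0, new interval: [-1.270625, -1.106250]

After 4 iteration(s), the approximation is c_4 = -1.270625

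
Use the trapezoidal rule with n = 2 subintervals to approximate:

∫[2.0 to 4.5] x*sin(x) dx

f(x) = x*sin(x)
a = 2.0, b = 4.5, n = 2
h = (b - a)/n = 1.250000

Trapezoidal rule: (h/2)[f(x₀) + 2f(x₁) + 2f(x₂) + ... + f(xₙ)]

x_0 = 2.0000, f(x_0) = 1.818595, coefficient = 1
x_1 = 3.2500, f(x_1) = -0.351634, coefficient = 2
x_2 = 4.5000, f(x_2) = -4.398886, coefficient = 1

I ≈ (1.250000/2) × -3.283559 = -2.052224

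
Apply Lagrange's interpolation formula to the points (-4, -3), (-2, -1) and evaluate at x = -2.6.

Lagrange interpolation formula:
P(x) = Σ yᵢ × Lᵢ(x)
where Lᵢ(x) = Π_{j≠i} (x - xⱼ)/(xᵢ - xⱼ)

L_0(-2.6) = (-2.6 - (-2))/(-4 - (-2)) = 0.300000
L_1(-2.6) = (-2.6 - (-4))/(-2 - (-4)) = 0.700000

P(-2.6) = (-3)×L_0(-2.6) + (-1)×L_1(-2.6)
P(-2.6) = -1.600000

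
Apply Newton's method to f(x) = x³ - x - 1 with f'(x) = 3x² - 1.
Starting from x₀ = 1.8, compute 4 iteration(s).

f(x) = x³ - x - 1
f'(x) = 3x² - 1
x₀ = 1.8

Newton-Raphson formula: x_{n+1} = x_n - f(x_n)/f'(x_n)

Iteration 1:
  f(1.800000) = 3.032000
  f'(1.800000) = 8.720000
  x_1 = 1.800000 - 3.032000/8.720000 = 1.452294
Iteration 2:
  f(1.452294) = 0.610821
  f'(1.452294) = 5.327470
  x_2 = 1.452294 - 0.610821/5.327470 = 1.337639
Iteration 3:
  f(1.337639) = 0.055767
  f'(1.337639) = 4.367831
  x_3 = 1.337639 - 0.055767/4.367831 = 1.324871
Iteration 4:
  f(1.324871) = 0.000652
  f'(1.324871) = 4.265848
  x_4 = 1.324871 - 0.000652/4.265848 = 1.324718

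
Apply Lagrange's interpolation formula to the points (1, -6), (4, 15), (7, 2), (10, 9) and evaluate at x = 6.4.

Lagrange interpolation formula:
P(x) = Σ yᵢ × Lᵢ(x)
where Lᵢ(x) = Π_{j≠i} (x - xⱼ)/(xᵢ - xⱼ)

L_0(6.4) = (6.4 - 4)/(1 - 4) × (6.4 - 7)/(1 - 7) × (6.4 - 10)/(1 - 10) = -0.032000
L_1(6.4) = (6.4 - 1)/(4 - 1) × (6.4 - 7)/(4 - 7) × (6.4 - 10)/(4 - 10) = 0.216000
L_2(6.4) = (6.4 - 1)/(7 - 1) × (6.4 - 4)/(7 - 4) × (6.4 - 10)/(7 - 10) = 0.864000
L_3(6.4) = (6.4 - 1)/(10 - 1) × (6.4 - 4)/(10 - 4) × (6.4 - 7)/(10 - 7) = -0.048000

P(6.4) = (-6)×L_0(6.4) + 15×L_1(6.4) + 2×L_2(6.4) + 9×L_3(6.4)
P(6.4) = 4.728000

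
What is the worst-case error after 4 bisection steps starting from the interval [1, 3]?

Bisection error bound: |error| ≤ (b-a)/2^n
|error| ≤ (3 - 1)/2^4 = 2/2^4
|error| ≤ 0.1250000000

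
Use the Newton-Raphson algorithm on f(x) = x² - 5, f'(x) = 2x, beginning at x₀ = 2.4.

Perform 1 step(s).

f(x) = x² - 5
f'(x) = 2x
x₀ = 2.4

Newton-Raphson formula: x_{n+1} = x_n - f(x_n)/f'(x_n)

Iteration 1:
  f(2.400000) = 0.760000
  f'(2.400000) = 4.800000
  x_1 = 2.400000 - 0.760000/4.800000 = 2.241667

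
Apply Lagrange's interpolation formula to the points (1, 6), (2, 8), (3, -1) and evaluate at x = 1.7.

Lagrange interpolation formula:
P(x) = Σ yᵢ × Lᵢ(x)
where Lᵢ(x) = Π_{j≠i} (x - xⱼ)/(xᵢ - xⱼ)

L_0(1.7) = (1.7 - 2)/(1 - 2) × (1.7 - 3)/(1 - 3) = 0.195000
L_1(1.7) = (1.7 - 1)/(2 - 1) × (1.7 - 3)/(2 - 3) = 0.910000
L_2(1.7) = (1.7 - 1)/(3 - 1) × (1.7 - 2)/(3 - 2) = -0.105000

P(1.7) = 6×L_0(1.7) + 8×L_1(1.7) + (-1)×L_2(1.7)
P(1.7) = 8.555000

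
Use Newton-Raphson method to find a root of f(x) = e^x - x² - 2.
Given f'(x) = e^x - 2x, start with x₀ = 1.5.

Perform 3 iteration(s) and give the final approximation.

f(x) = e^x - x² - 2
f'(x) = e^x - 2x
x₀ = 1.5

Newton-Raphson formula: x_{n+1} = x_n - f(x_n)/f'(x_n)

Iteration 1:
  f(1.500000) = 0.231689
  f'(1.500000) = 1.481689
  x_1 = 1.500000 - 0.231689/1.481689 = 1.343632
Iteration 2:
  f(1.343632) = 0.027592
  f'(1.343632) = 1.145675
  x_2 = 1.343632 - 0.027592/1.145675 = 1.319548
Iteration 3:
  f(1.319548) = 0.000523
  f'(1.319548) = 1.102634
  x_3 = 1.319548 - 0.000523/1.102634 = 1.319074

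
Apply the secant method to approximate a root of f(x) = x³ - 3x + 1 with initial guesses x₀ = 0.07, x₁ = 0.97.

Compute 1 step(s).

f(x) = x³ - 3x + 1
x₀ = 0.07, x₁ = 0.97

Secant formula: x_{n+1} = x_n - f(x_n)(x_n - x_{n-1})/(f(x_n) - f(x_{n-1}))

Iteration 1:
  f(0.070000) = 0.790343
  f(0.970000) = -0.997327
  x_2 = 0.970000 - (-0.997327)×(0.970000 - 0.070000)/(-0.997327 - 0.790343)
       = 0.467897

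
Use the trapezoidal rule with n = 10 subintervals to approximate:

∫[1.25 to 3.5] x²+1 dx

f(x) = x²+1
a = 1.25, b = 3.5, n = 10
h = (b - a)/n = 0.225000

Trapezoidal rule: (h/2)[f(x₀) + 2f(x₁) + 2f(x₂) + ... + f(xₙ)]

x_0 = 1.2500, f(x_0) = 2.562500, coefficient = 1
x_1 = 1.4750, f(x_1) = 3.175625, coefficient = 2
x_2 = 1.7000, f(x_2) = 3.890000, coefficient = 2
x_3 = 1.9250, f(x_3) = 4.705625, coefficient = 2
x_4 = 2.1500, f(x_4) = 5.622500, coefficient = 2
x_5 = 2.3750, f(x_5) = 6.640625, coefficient = 2
x_6 = 2.6000, f(x_6) = 7.760000, coefficient = 2
x_7 = 2.8250, f(x_7) = 8.980625, coefficient = 2
x_8 = 3.0500, f(x_8) = 10.302500, coefficient = 2
x_9 = 3.2750, f(x_9) = 11.725625, coefficient = 2
x_10 = 3.5000, f(x_10) = 13.250000, coefficient = 1

I ≈ (0.225000/2) × 141.418750 = 15.909609
Exact value: 15.890625
Error: 0.018984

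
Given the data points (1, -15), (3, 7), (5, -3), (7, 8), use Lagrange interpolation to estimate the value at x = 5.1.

Lagrange interpolation formula:
P(x) = Σ yᵢ × Lᵢ(x)
where Lᵢ(x) = Π_{j≠i} (x - xⱼ)/(xᵢ - xⱼ)

L_0(5.1) = (5.1 - 3)/(1 - 3) × (5.1 - 5)/(1 - 5) × (5.1 - 7)/(1 - 7) = 0.008312
L_1(5.1) = (5.1 - 1)/(3 - 1) × (5.1 - 5)/(3 - 5) × (5.1 - 7)/(3 - 7) = -0.048687
L_2(5.1) = (5.1 - 1)/(5 - 1) × (5.1 - 3)/(5 - 3) × (5.1 - 7)/(5 - 7) = 1.022437
L_3(5.1) = (5.1 - 1)/(7 - 1) × (5.1 - 3)/(7 - 3) × (5.1 - 5)/(7 - 5) = 0.017937

P(5.1) = (-15)×L_0(5.1) + 7×L_1(5.1) + (-3)×L_2(5.1) + 8×L_3(5.1)
P(5.1) = -3.389312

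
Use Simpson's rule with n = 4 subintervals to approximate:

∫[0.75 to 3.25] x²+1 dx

f(x) = x²+1
a = 0.75, b = 3.25, n = 4
h = (b - a)/n = 0.625000

Simpson's rule: (h/3)[f(x₀) + 4f(x₁) + 2f(x₂) + ... + f(xₙ)]

x_0 = 0.7500, f(x_0) = 1.562500, coefficient = 1
x_1 = 1.3750, f(x_1) = 2.890625, coefficient = 4
x_2 = 2.0000, f(x_2) = 5.000000, coefficient = 2
x_3 = 2.6250, f(x_3) = 7.890625, coefficient = 4
x_4 = 3.2500, f(x_4) = 11.562500, coefficient = 1

I ≈ (0.625000/3) × 66.250000 = 13.802083
Exact value: 13.802083
Error: 0.000000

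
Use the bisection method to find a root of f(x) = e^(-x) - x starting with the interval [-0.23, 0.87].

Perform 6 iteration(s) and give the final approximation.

f(x) = e^(-x) - x
Initial interval: [-0.23, 0.87]

Iteration 1:
  c_1 = (-0.230000 + 0.870000)/2 = 0.320000
  f(c_1) = f(0.320000) = 0.406149
  f(a) × f(c) ≥ 0, new interval: [0.320000, 0.870000]
Iteration 2:
  c_2 = (0.320000 + 0.870000)/2 = 0.595000
  f(c_2) = f(0.595000) = -0.043437
  f(a) × f(c) < 0, new interval: [0.320000, 0.595000]
Iteration 3:
  c_3 = (0.320000 + 0.595000)/2 = 0.457500
  f(c_3) = f(0.457500) = 0.175364
  f(a) × f(c) ≥ 0, new interval: [0.457500, 0.595000]
Iteration 4:
  c_4 = (0.457500 + 0.595000)/2 = 0.526250
  f(c_4) = f(0.526250) = 0.064566
  f(a) × f(c) ≥ 0, new interval: [0.526250, 0.595000]
Iteration 5:
  c_5 = (0.526250 + 0.595000)/2 = 0.560625
  f(c_5) = f(0.560625) = 0.010227
  f(a) × f(c) ≥ 0, new interval: [0.560625, 0.595000]
Iteration 6:
  c_6 = (0.560625 + 0.595000)/2 = 0.577812
  f(c_6) = f(0.577812) = -0.016688
  f(a) × f(c) < 0, new interval: [0.560625, 0.577812]

After 6 iteration(s), the approximation is c_6 = 0.577812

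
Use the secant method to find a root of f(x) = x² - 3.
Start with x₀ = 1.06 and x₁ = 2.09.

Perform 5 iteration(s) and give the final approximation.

f(x) = x² - 3
x₀ = 1.06, x₁ = 2.09

Secant formula: x_{n+1} = x_n - f(x_n)(x_n - x_{n-1})/(f(x_n) - f(x_{n-1}))

Iteration 1:
  f(1.060000) = -1.876400
  f(2.090000) = 1.368100
  x_2 = 2.090000 - 1.368100×(2.090000 - 1.060000)/(1.368100 - (-1.876400))
       = 1.655683
Iteration 2:
  f(2.090000) = 1.368100
  f(1.655683) = -0.258715
  x_3 = 1.655683 - (-0.258715)×(1.655683 - 2.090000)/(-0.258715 - 1.368100)
       = 1.724753
Iteration 3:
  f(1.655683) = -0.258715
  f(1.724753) = -0.025228
  x_4 = 1.724753 - (-0.025228)×(1.724753 - 1.655683)/(-0.025228 - (-0.258715))
       = 1.732216
Iteration 4:
  f(1.724753) = -0.025228
  f(1.732216) = 0.000571
  x_5 = 1.732216 - 0.000571×(1.732216 - 1.724753)/(0.000571 - (-0.025228))
       = 1.732050
Iteration 5:
  f(1.732216) = 0.000571
  f(1.732050) = -0.000001
  x_6 = 1.732050 - (-0.000001)×(1.732050 - 1.732216)/(-0.000001 - 0.000571)
       = 1.732051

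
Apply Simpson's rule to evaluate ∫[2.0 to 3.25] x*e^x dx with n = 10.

f(x) = x*e^x
a = 2.0, b = 3.25, n = 10
h = (b - a)/n = 0.125000

Simpson's rule: (h/3)[f(x₀) + 4f(x₁) + 2f(x₂) + ... + f(xₙ)]

x_0 = 2.0000, f(x_0) = 14.778112, coefficient = 1
x_1 = 2.1250, f(x_1) = 17.792407, coefficient = 4
x_2 = 2.2500, f(x_2) = 21.347406, coefficient = 2
x_3 = 2.3750, f(x_3) = 25.533656, coefficient = 4
x_4 = 2.5000, f(x_4) = 30.456235, coefficient = 2
x_5 = 2.6250, f(x_5) = 36.237007, coefficient = 4
x_6 = 2.7500, f(x_6) = 43.017238, coefficient = 2
x_7 = 2.8750, f(x_7) = 50.960594, coefficient = 4
x_8 = 3.0000, f(x_8) = 60.256611, coefficient = 2
x_9 = 3.1250, f(x_9) = 71.124672, coefficient = 4
x_10 = 3.2500, f(x_10) = 83.818605, coefficient = 1

I ≈ (0.125000/3) × 1215.345044 = 50.639377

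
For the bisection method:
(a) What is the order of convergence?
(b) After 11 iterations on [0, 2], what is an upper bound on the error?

(a) Bisection has linear (order 1) convergence; the error is halved each step.

(b) Error bound = (b-a)/2^n = (2 - 0)/2^{11}
    = 2/2^{11}

(a) 1 (linear); (b) error ≤ 9.77e-04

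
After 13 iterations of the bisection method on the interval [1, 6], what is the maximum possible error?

Bisection error bound: |error| ≤ (b-a)/2^n
|error| ≤ (6 - 1)/2^13 = 5/2^13
|error| ≤ 0.0006103516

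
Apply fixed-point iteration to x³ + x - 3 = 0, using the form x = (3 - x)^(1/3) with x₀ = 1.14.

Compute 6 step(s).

Equation: x³ + x - 3 = 0
Fixed-point form: x = (3 - x)^(1/3)
x₀ = 1.14

x_1 = g(1.140000) = 1.229809
x_2 = g(1.229809) = 1.209688
x_3 = g(1.209688) = 1.214254
x_4 = g(1.214254) = 1.213221
x_5 = g(1.213221) = 1.213455
x_6 = g(1.213455) = 1.213402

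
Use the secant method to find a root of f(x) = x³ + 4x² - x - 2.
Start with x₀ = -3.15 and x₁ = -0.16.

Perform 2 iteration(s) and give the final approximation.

f(x) = x³ + 4x² - x - 2
x₀ = -3.15, x₁ = -0.16

Secant formula: x_{n+1} = x_n - f(x_n)(x_n - x_{n-1})/(f(x_n) - f(x_{n-1}))

Iteration 1:
  f(-3.150000) = 9.584125
  f(-0.160000) = -1.741696
  x_2 = -0.160000 - (-1.741696)×(-0.160000 - (-3.150000))/(-1.741696 - 9.584125)
       = -0.619805
Iteration 2:
  f(-0.160000) = -1.741696
  f(-0.619805) = -0.081664
  x_3 = -0.619805 - (-0.081664)×(-0.619805 - (-0.160000))/(-0.081664 - (-1.741696))
       = -0.642425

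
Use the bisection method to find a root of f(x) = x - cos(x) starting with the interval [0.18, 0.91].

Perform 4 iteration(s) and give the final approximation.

f(x) = x - cos(x)
Initial interval: [0.18, 0.91]

Iteration 1:
  c_1 = (0.180000 + 0.910000)/2 = 0.545000
  f(c_1) = f(0.545000) = -0.310127
  f(a) × f(c) ≥ 0, new interval: [0.545000, 0.910000]
Iteration 2:
  c_2 = (0.545000 + 0.910000)/2 = 0.727500
  f(c_2) = f(0.727500) = -0.019339
  f(a) × f(c) ≥ 0, new interval: [0.727500, 0.910000]
Iteration 3:
  c_3 = (0.727500 + 0.910000)/2 = 0.818750
  f(c_3) = f(0.818750) = 0.135615
  f(a) × f(c) < 0, new interval: [0.727500, 0.818750]
Iteration 4:
  c_4 = (0.727500 + 0.818750)/2 = 0.773125
  f(c_4) = f(0.773125) = 0.057393
  f(a) × f(c) < 0, new interval: [0.727500, 0.773125]

After 4 iteration(s), the approximation is c_4 = 0.773125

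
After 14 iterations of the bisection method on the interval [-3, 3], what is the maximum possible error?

Bisection error bound: |error| ≤ (b-a)/2^n
|error| ≤ (3 - (-3))/2^14 = 6/2^14
|error| ≤ 0.0003662109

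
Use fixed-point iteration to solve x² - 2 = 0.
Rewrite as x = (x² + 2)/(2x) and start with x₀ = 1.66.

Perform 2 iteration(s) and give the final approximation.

Equation: x² - 2 = 0
Fixed-point form: x = (x² + 2)/(2x)
x₀ = 1.66

x_1 = g(1.660000) = 1.432410
x_2 = g(1.432410) = 1.414329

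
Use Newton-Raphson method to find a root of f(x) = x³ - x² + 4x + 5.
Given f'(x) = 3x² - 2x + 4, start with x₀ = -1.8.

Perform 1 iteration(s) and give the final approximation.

f(x) = x³ - x² + 4x + 5
f'(x) = 3x² - 2x + 4
x₀ = -1.8

Newton-Raphson formula: x_{n+1} = x_n - f(x_n)/f'(x_n)

Iteration 1:
  f(-1.800000) = -11.272000
  f'(-1.800000) = 17.320000
  x_1 = -1.800000 - (-11.272000)/17.320000 = -1.149192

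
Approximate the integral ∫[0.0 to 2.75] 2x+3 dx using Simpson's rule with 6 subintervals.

f(x) = 2x+3
a = 0.0, b = 2.75, n = 6
h = (b - a)/n = 0.458333

Simpson's rule: (h/3)[f(x₀) + 4f(x₁) + 2f(x₂) + ... + f(xₙ)]

x_0 = 0.0000, f(x_0) = 3.000000, coefficient = 1
x_1 = 0.4583, f(x_1) = 3.916667, coefficient = 4
x_2 = 0.9167, f(x_2) = 4.833333, coefficient = 2
x_3 = 1.3750, f(x_3) = 5.750000, coefficient = 4
x_4 = 1.8333, f(x_4) = 6.666667, coefficient = 2
x_5 = 2.2917, f(x_5) = 7.583333, coefficient = 4
x_6 = 2.7500, f(x_6) = 8.500000, coefficient = 1

I ≈ (0.458333/3) × 103.500000 = 15.812500
Exact value: 15.812500
Error: 0.000000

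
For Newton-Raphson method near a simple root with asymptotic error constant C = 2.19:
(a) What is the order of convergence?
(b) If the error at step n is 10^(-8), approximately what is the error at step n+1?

(a) Newton-Raphson has quadratic (order 2) convergence near simple roots.
    This means |e_{n+1}| ≈ C|e_n|².

(b) With |e_n| = 10^(-8) and C = 2.19:
    |e_{n+1}| ≈ 2.19 × (10^(-8))² = 2.19 × 10^(-16)

(a) 2 (quadratic); (b) |e_{n+1}| ≈ 2.190e-16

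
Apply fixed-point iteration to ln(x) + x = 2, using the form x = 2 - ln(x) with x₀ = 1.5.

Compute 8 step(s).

Equation: ln(x) + x = 2
Fixed-point form: x = 2 - ln(x)
x₀ = 1.5

x_1 = g(1.500000) = 1.594535
x_2 = g(1.594535) = 1.533418
x_3 = g(1.533418) = 1.572501
x_4 = g(1.572501) = 1.547333
x_5 = g(1.547333) = 1.563467
x_6 = g(1.563467) = 1.553094
x_7 = g(1.553094) = 1.559751
x_8 = g(1.559751) = 1.555474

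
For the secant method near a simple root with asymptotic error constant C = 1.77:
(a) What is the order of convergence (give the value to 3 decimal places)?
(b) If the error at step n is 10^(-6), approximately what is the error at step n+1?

(a) Secant method has superlinear convergence with order φ = (1+√5)/2 ≈ 1.618.
    This means |e_{n+1}| ≈ C|e_n|^1.618.

(b) With |e_n| = 10^(-6) and C = 1.77:
    |e_{n+1}| ≈ 1.77 × (10^(-6))^1.618 = 1.77 × 10^(-9.71)

(a) ≈ 1.618 (golden ratio); (b) |e_{n+1}| ≈ 3.466e-10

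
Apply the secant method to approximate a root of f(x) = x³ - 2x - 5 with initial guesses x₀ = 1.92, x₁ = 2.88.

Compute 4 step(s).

f(x) = x³ - 2x - 5
x₀ = 1.92, x₁ = 2.88

Secant formula: x_{n+1} = x_n - f(x_n)(x_n - x_{n-1})/(f(x_n) - f(x_{n-1}))

Iteration 1:
  f(1.920000) = -1.762112
  f(2.880000) = 13.127872
  x_2 = 2.880000 - 13.127872×(2.880000 - 1.920000)/(13.127872 - (-1.762112))
       = 2.033608
Iteration 2:
  f(2.880000) = 13.127872
  f(2.033608) = -0.657101
  x_3 = 2.033608 - (-0.657101)×(2.033608 - 2.880000)/(-0.657101 - 13.127872)
       = 2.073954
Iteration 3:
  f(2.033608) = -0.657101
  f(2.073954) = -0.227239
  x_4 = 2.073954 - (-0.227239)×(2.073954 - 2.033608)/(-0.227239 - (-0.657101))
       = 2.095282
Iteration 4:
  f(2.073954) = -0.227239
  f(2.095282) = 0.008159
  x_5 = 2.095282 - 0.008159×(2.095282 - 2.073954)/(0.008159 - (-0.227239))
       = 2.094543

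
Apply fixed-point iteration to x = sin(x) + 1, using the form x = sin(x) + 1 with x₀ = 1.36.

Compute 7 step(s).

Equation: x = sin(x) + 1
Fixed-point form: x = sin(x) + 1
x₀ = 1.36

x_1 = g(1.360000) = 1.977865
x_2 = g(1.977865) = 1.918285
x_3 = g(1.918285) = 1.940231
x_4 = g(1.940231) = 1.932532
x_5 = g(1.932532) = 1.935284
x_6 = g(1.935284) = 1.934306
x_7 = g(1.934306) = 1.934655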